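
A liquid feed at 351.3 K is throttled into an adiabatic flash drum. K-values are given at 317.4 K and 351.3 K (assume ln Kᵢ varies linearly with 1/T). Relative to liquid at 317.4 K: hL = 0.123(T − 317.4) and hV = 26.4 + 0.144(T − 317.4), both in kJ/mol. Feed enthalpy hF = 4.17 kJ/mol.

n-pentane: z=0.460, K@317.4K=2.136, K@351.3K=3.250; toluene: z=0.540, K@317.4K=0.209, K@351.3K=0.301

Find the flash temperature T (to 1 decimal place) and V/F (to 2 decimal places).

T = 320.3 K, V/F = 0.14

Adiabatic flash: solve Rachford–Rice at each trial T, then check hF = ψ·hV(T) + (1−ψ)·hL(T).
  T = 317.4 K: K = (2.136, 0.209), RR gives ψ = 0.106, H_out = 2.803 kJ/mol
  T = 351.3 K: K = (3.250, 0.301), RR gives ψ = 0.418, H_out = 15.505 kJ/mol
  T = 334.4 K: K = (2.665, 0.253), RR gives ψ = 0.292, H_out = 9.894 kJ/mol
  T = 325.9 K: K = (2.393, 0.231), RR gives ψ = 0.210, H_out = 6.631 kJ/mol
  T = 321.6 K: K = (2.261, 0.220), RR gives ψ = 0.161, H_out = 4.785 kJ/mol
  T = 319.5 K: K = (2.198, 0.214), RR gives ψ = 0.135, H_out = 3.819 kJ/mol
Linear interpolation between T = 319.5 (H_out = 3.819) and T = 321.6 (H_out = 4.785) on hF = 4.17 gives T ≈ 320.3 K, at which ψ = 0.14.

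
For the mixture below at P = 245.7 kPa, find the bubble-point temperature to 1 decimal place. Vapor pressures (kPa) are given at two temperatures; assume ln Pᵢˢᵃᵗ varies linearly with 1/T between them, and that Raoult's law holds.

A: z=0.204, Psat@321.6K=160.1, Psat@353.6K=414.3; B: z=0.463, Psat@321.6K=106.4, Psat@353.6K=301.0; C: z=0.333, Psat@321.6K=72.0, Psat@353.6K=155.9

Bubble-point temperature: ΣzᵢPᵢˢᵃᵗ(T) = P. Interpolate ln Pᵢˢᵃᵗ = aᵢ + bᵢ/T.
  T = 321.6 K: ΣzᵢPᵢˢᵃᵗ = 105.90 kPa
  T = 353.6 K: ΣzᵢPᵢˢᵃᵗ = 275.79 kPa
  T = 337.6 K: ΣzᵢPᵢˢᵃᵗ = 174.59 kPa
  T = 345.6 K: ΣzᵢPᵢˢᵃᵗ = 220.54 kPa
  T = 349.6 K: ΣzᵢPᵢˢᵃᵗ = 246.92 kPa
  T = 347.6 K: ΣzᵢPᵢˢᵃᵗ = 233.43 kPa
Interpolating between 347.6 K and 349.6 K gives T ≈ 349.4 K.

T = 349.4 K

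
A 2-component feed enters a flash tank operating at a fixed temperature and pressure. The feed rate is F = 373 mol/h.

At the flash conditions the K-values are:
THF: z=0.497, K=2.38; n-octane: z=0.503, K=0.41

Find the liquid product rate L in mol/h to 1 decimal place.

Material balance + equilibrium reduce to Σ zᵢ(Kᵢ−1)/(1+ψ(Kᵢ−1)) = 0.
Feasibility: ΣzᵢKᵢ = 1.389, Σzᵢ/Kᵢ = 1.436 — both > 1, two phases present.
Binary case is linear: z₁(K₁−1)(1+ψ(K₂−1)) + z₂(K₂−1)(1+ψ(K₁−1)) = 0
⇒ ψ = [z₁(K₁−1)+z₂(K₂−1)] / [−(K₁−1)(K₂−1)] = 0.3891/0.8142 = 0.478
Then V = ψ·F = 0.4779·373 = 178.2 mol/h and L = F − V = 194.8 mol/h.

L = 194.8 mol/h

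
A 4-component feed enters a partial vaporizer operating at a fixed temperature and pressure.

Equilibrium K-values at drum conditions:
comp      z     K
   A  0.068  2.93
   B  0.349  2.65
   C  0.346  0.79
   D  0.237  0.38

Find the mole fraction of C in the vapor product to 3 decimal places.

Iterate (Newton) starting at β = 0.5:
  β = 0.500: g = 0.0882, g' = -0.561 → β = 0.657
  β = 0.657: g = 0.0019, g' = -0.548 → β = 0.661
Converged at β = 0.661.
Compositions from xᵢ = zᵢ/(1+β(Kᵢ−1)), yᵢ = Kᵢxᵢ:
  A: x = 0.030, y = 0.088
  B: x = 0.167, y = 0.443
  C: x = 0.402, y = 0.317
  D: x = 0.401, y = 0.153

y_C = 0.317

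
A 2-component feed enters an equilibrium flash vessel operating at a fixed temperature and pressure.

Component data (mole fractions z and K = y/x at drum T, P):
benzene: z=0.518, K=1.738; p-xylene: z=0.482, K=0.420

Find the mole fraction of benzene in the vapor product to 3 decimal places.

Rachford–Rice: g(β) = Σ zᵢ(Kᵢ−1)/(1+β(Kᵢ−1)) = 0.
g(0) = ΣzᵢKᵢ − 1 = 0.103 and g(1) = 1 − Σzᵢ/Kᵢ = -0.446, so a root lies in (0, 1).
Newton iteration, β⁰ = 0.37:
  β = 0.370: g = -0.0557, g' = -0.437 → β = 0.243
  β = 0.243: g = -0.0011, g' = -0.423 → β = 0.240
Converged at β = 0.240.
Compositions from xᵢ = zᵢ/(1+β(Kᵢ−1)), yᵢ = Kᵢxᵢ:
  benzene: x = 0.440, y = 0.765
  p-xylene: x = 0.560, y = 0.235

y_benzene = 0.765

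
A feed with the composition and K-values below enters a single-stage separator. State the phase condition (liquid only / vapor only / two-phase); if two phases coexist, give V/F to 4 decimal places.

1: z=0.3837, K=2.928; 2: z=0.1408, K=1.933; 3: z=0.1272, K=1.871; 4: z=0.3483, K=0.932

ΣzᵢKᵢ = 1.9582; Σzᵢ/Kᵢ = 0.6456.
Since Σzᵢ/Kᵢ < 1 the mixture is above its dew point — single vapor phase.

vapor only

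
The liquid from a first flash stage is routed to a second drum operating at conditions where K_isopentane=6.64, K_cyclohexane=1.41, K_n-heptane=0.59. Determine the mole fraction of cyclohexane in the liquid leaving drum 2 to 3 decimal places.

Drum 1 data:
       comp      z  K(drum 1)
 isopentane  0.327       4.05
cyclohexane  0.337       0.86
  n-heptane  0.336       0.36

x_cyclohexane (drum 2) = 0.292

Drum 1:
Material balance + equilibrium reduce to Σ zᵢ(Kᵢ−1)/(1+ψ₁(Kᵢ−1)) = 0.
Check two-phase: ΣzᵢKᵢ = 1.735 > 1 and Σzᵢ/Kᵢ = 1.406 > 1, so g(0) = 0.735 > 0 and g(1) = -0.406 < 0.
Iterate (Newton) starting at ψ₁ = 0.5:
  ψ₁ = 0.500: g = 0.0280, g' = -0.782 → ψ₁ = 0.536
Converged at ψ₁ = 0.536.
Drum-1 compositions:
  isopentane: x = 0.124, y = 0.502
  cyclohexane: x = 0.364, y = 0.313
  n-heptane: x = 0.512, y = 0.184
Drum-2 feed = drum-1 liquid: z₂ = (0.1241, 0.3644, 0.5116).
Drum 2:
Rachford–Rice: g(ψ₂) = Σ zᵢ(Kᵢ−1)/(1+ψ₂(Kᵢ−1)) = 0.
Feasibility: ΣzᵢKᵢ = 1.639, Σzᵢ/Kᵢ = 1.144 — both > 1, two phases present.
Newton iteration, ψ₂⁰ = 0.32:
  ψ₂ = 0.320: g = 0.1401, g' = -0.663 → ψ₂ = 0.531
  ψ₂ = 0.531: g = 0.0296, g' = -0.429 → ψ₂ = 0.600
  ψ₂ = 0.600: g = 0.0012, g' = -0.396 → ψ₂ = 0.603
Converged at ψ₂ = 0.603.
  isopentane: x = 0.028, y = 0.187
  cyclohexane: x = 0.292, y = 0.412
  n-heptane: x = 0.680, y = 0.401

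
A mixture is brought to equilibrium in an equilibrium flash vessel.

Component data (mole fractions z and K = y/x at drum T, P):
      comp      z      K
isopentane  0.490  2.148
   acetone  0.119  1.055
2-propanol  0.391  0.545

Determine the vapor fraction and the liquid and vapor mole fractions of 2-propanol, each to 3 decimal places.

ψ = 0.852, x_2-propanol = 0.639, y_2-propanol = 0.348

Material balance + equilibrium reduce to Σ zᵢ(Kᵢ−1)/(1+ψ(Kᵢ−1)) = 0.
g(0) = ΣzᵢKᵢ − 1 = 0.391 and g(1) = 1 − Σzᵢ/Kᵢ = -0.058, so a root lies in (0, 1).
Iterate (Newton) starting at ψ = 0.5:
  ψ = 0.500: g = 0.1335, g' = -0.397 → ψ = 0.836
  ψ = 0.836: g = 0.0060, g' = -0.379 → ψ = 0.852
Converged at ψ = 0.852.
Compositions from xᵢ = zᵢ/(1+ψ(Kᵢ−1)), yᵢ = Kᵢxᵢ:
  isopentane: x = 0.248, y = 0.532
  acetone: x = 0.114, y = 0.120
  2-propanol: x = 0.639, y = 0.348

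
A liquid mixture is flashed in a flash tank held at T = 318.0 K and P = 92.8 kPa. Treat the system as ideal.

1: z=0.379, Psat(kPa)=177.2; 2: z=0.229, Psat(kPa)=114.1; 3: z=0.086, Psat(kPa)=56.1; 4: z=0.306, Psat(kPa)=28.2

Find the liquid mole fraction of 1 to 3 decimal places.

x_1 = 0.292

Raoult's law: Kᵢ = Pᵢˢᵃᵗ/P = Pᵢˢᵃᵗ/92.8.
  K_1 = 177.2/92.8 = 1.90948, K_2 = 114.1/92.8 = 1.22953, K_3 = 56.1/92.8 = 0.60453, K_4 = 28.2/92.8 = 0.30388
Material balance + equilibrium reduce to Σ zᵢ(Kᵢ−1)/(1+ψ(Kᵢ−1)) = 0.
Check two-phase: ΣzᵢKᵢ = 1.150 > 1 and Σzᵢ/Kᵢ = 1.534 > 1, so g(0) = 0.150 > 0 and g(1) = -0.534 < 0.
Newton iteration, ψ⁰ = 0.5:
  ψ = 0.500: g = -0.0850, g' = -0.528 → ψ = 0.339
  ψ = 0.339: g = -0.0058, g' = -0.465 → ψ = 0.326
Converged at ψ = 0.326.
Compositions from xᵢ = zᵢ/(1+ψ(Kᵢ−1)), yᵢ = Kᵢxᵢ:
  1: x = 0.292, y = 0.558
  2: x = 0.213, y = 0.262
  3: x = 0.099, y = 0.060
  4: x = 0.396, y = 0.120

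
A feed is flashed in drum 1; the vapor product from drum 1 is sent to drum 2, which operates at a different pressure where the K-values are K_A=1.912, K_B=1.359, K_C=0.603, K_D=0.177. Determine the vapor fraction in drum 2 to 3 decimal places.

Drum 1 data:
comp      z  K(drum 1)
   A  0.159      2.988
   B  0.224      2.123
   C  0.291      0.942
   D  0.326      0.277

V/F (drum 2) = 0.378

Drum 1:
Let ψ₁ = V/F and solve Σ zᵢ(Kᵢ−1)/(1+ψ₁(Kᵢ−1)) = 0.
Feasibility: ΣzᵢKᵢ = 1.315, Σzᵢ/Kᵢ = 1.645 — both > 1, two phases present.
Newton–Raphson from ψ₁ = 0.5:
  ψ₁ = 0.500: g = -0.0669, g' = -0.693 → ψ₁ = 0.403
  ψ₁ = 0.403: g = -0.0015, g' = -0.668 → ψ₁ = 0.401
Converged at ψ₁ = 0.401.
Drum-1 compositions:
  A: x = 0.088, y = 0.264
  B: x = 0.154, y = 0.328
  C: x = 0.298, y = 0.281
  D: x = 0.459, y = 0.127
Drum-2 feed = drum-1 vapor: z₂ = (0.2643, 0.3279, 0.2807, 0.1272).
Drum 2:
Let ψ₂ = V/F and solve Σ zᵢ(Kᵢ−1)/(1+ψ₂(Kᵢ−1)) = 0.
Feasibility: ΣzᵢKᵢ = 1.143, Σzᵢ/Kᵢ = 1.564 — both > 1, two phases present.
Iterate (Newton) starting at ψ₂ = 0.38:
  ψ₂ = 0.380: g = -0.0010, g' = -0.398 → ψ₂ = 0.378
Converged at ψ₂ = 0.378.
  A: x = 0.197, y = 0.376
  B: x = 0.289, y = 0.392
  C: x = 0.330, y = 0.199
  D: x = 0.185, y = 0.033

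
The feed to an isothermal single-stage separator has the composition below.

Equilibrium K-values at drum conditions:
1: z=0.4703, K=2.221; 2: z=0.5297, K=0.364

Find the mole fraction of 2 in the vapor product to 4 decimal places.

y_2 = 0.2393

Rachford–Rice: g(V/F) = Σ zᵢ(Kᵢ−1)/(1+V/F(Kᵢ−1)) = 0.
g(0) = ΣzᵢKᵢ − 1 = 0.2373 and g(1) = 1 − Σzᵢ/Kᵢ = -0.6670, so a root lies in (0, 1).
Binary case is linear: z₁(K₁−1)(1+V/F(K₂−1)) + z₂(K₂−1)(1+V/F(K₁−1)) = 0
⇒ V/F = [z₁(K₁−1)+z₂(K₂−1)] / [−(K₁−1)(K₂−1)] = 0.23735/0.77656 = 0.3056
Compositions from xᵢ = zᵢ/(1+V/F(Kᵢ−1)), yᵢ = Kᵢxᵢ:
  1: x = 0.3425, y = 0.7607
  2: x = 0.6575, y = 0.2393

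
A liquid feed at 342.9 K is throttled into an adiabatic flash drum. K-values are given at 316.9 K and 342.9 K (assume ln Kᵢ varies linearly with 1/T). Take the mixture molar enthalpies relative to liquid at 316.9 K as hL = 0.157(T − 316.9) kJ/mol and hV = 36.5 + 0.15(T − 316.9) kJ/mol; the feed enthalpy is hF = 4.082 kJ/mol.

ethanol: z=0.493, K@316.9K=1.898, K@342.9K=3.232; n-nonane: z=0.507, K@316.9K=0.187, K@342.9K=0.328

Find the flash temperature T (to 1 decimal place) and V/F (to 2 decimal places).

Adiabatic flash: solve Rachford–Rice at each trial T, then check hF = ψ·hV(T) + (1−ψ)·hL(T).
  T = 316.9 K: K = (1.898, 0.187), RR gives ψ = 0.042, H_out = 1.526 kJ/mol
  T = 342.9 K: K = (3.232, 0.328), RR gives ψ = 0.506, H_out = 22.476 kJ/mol
  T = 329.9 K: K = (2.503, 0.250), RR gives ψ = 0.320, H_out = 13.704 kJ/mol
  T = 323.4 K: K = (2.186, 0.217), RR gives ψ = 0.202, H_out = 8.386 kJ/mol
  T = 320.1 K: K = (2.036, 0.201), RR gives ψ = 0.128, H_out = 5.169 kJ/mol
  T = 318.5 K: K = (1.966, 0.194), RR gives ψ = 0.087, H_out = 3.424 kJ/mol
Linear interpolation between T = 318.5 (H_out = 3.424) and T = 320.1 (H_out = 5.169) on hF = 4.082 gives T ≈ 319.1 K, at which ψ = 0.10.

T = 319.1 K, V/F = 0.10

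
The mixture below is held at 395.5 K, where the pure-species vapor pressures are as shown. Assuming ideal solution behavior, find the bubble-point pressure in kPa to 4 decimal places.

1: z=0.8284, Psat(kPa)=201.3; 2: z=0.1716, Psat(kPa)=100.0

Pbub = 183.9169 kPa

At the bubble point ψ → 0, so ΣzᵢKᵢ = 1 with Kᵢ = Pᵢˢᵃᵗ/P ⇒ P = ΣzᵢPᵢˢᵃᵗ.
P = 0.8284·201.3 + 0.1716·100.0 = 183.9169 kPa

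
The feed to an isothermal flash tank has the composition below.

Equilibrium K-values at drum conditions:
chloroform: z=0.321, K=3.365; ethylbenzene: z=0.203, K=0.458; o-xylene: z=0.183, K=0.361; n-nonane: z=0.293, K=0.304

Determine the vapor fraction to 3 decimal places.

ψ = 0.218

Iterate (Newton) starting at ψ = 0.43:
  ψ = 0.430: g = -0.2193, g' = -0.974 → ψ = 0.205
  ψ = 0.205: g = 0.0153, g' = -1.182 → ψ = 0.218
Converged at ψ = 0.218.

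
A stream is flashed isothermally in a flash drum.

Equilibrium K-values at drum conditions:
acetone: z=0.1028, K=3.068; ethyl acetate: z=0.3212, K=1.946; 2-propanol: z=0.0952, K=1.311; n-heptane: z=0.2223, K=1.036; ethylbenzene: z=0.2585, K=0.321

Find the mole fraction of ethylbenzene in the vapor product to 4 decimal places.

y_ethylbenzene = 0.1476

Let ψ = V/F and solve Σ zᵢ(Kᵢ−1)/(1+ψ(Kᵢ−1)) = 0.
Feasibility: ΣzᵢKᵢ = 1.3785, Σzᵢ/Kᵢ = 1.2911 — both > 1, two phases present.
Newton iteration, ψ⁰ = 0.5:
  ψ = 0.5000: g = 0.07855, g' = -0.5191 → ψ = 0.6513
  ψ = 0.6513: g = -0.00365, g' = -0.5796 → ψ = 0.6450
Converged at ψ = 0.6450.
Compositions from xᵢ = zᵢ/(1+ψ(Kᵢ−1)), yᵢ = Kᵢxᵢ:
  acetone: x = 0.0440, y = 0.1351
  ethyl acetate: x = 0.1995, y = 0.3882
  2-propanol: x = 0.0793, y = 0.1040
  n-heptane: x = 0.2173, y = 0.2251
  ethylbenzene: x = 0.4599, y = 0.1476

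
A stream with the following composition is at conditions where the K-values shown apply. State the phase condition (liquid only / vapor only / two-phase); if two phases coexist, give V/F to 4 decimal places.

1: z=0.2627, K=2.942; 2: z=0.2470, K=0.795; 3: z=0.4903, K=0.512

two-phase, V/F = 0.2793

ΣzᵢKᵢ = 1.2203; Σzᵢ/Kᵢ = 1.3576.
Both exceed 1, so a two-phase solution exists.
Let ψ = V/F and solve Σ zᵢ(Kᵢ−1)/(1+ψ(Kᵢ−1)) = 0.
Iterate (Newton) starting at ψ = 0.5:
  ψ = 0.5000: g = -0.11407, g' = -0.4722 → ψ = 0.2584
  ψ = 0.2584: g = 0.01242, g' = -0.6037 → ψ = 0.2790
  ψ = 0.2790: g = 0.00020, g' = -0.5849 → ψ = 0.2793
Converged at ψ = 0.2793.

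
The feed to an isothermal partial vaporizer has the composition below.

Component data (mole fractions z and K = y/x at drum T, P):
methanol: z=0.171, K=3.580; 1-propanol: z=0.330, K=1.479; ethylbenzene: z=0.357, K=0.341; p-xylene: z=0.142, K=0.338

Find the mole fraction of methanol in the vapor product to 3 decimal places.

y_methanol = 0.361

Rachford–Rice: g(ψ) = Σ zᵢ(Kᵢ−1)/(1+ψ(Kᵢ−1)) = 0.
Check two-phase: ΣzᵢKᵢ = 1.270 > 1 and Σzᵢ/Kᵢ = 1.738 > 1, so g(0) = 0.270 > 0 and g(1) = -0.738 < 0.
Newton–Raphson from ψ = 0.34:
  ψ = 0.340: g = -0.0536, g' = -0.740 → ψ = 0.268
  ψ = 0.268: g = 0.0012, g' = -0.778 → ψ = 0.269
Converged at ψ = 0.269.
Compositions from xᵢ = zᵢ/(1+ψ(Kᵢ−1)), yᵢ = Kᵢxᵢ:
  methanol: x = 0.101, y = 0.361
  1-propanol: x = 0.292, y = 0.432
  ethylbenzene: x = 0.434, y = 0.148
  p-xylene: x = 0.173, y = 0.058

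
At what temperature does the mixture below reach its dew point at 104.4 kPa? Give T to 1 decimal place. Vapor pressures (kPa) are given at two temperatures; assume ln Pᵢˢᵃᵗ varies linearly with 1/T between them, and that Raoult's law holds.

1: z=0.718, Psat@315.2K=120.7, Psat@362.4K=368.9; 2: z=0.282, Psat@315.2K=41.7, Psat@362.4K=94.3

T = 327.9 K

Dew-point temperature: Σzᵢ·P/Pᵢˢᵃᵗ(T) = 1. Interpolate ln Pᵢˢᵃᵗ = aᵢ + bᵢ/T.
  T = 315.2 K: ΣzᵢP/Pᵢˢᵃᵗ = 1.3271
  T = 362.4 K: ΣzᵢP/Pᵢˢᵃᵗ = 0.5154
  T = 338.8 K: ΣzᵢP/Pᵢˢᵃᵗ = 0.7980
  T = 327.0 K: ΣzᵢP/Pᵢˢᵃᵗ = 1.0189
  T = 332.9 K: ΣzᵢP/Pᵢˢᵃᵗ = 0.8996
  T = 329.9 K: ΣzᵢP/Pᵢˢᵃᵗ = 0.9578
Interpolating between 327.0 K and 329.9 K gives T ≈ 327.9 K.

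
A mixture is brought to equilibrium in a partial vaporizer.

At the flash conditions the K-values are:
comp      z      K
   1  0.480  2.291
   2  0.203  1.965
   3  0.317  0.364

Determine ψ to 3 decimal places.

ψ = 0.806

Rachford–Rice: g(ψ) = Σ zᵢ(Kᵢ−1)/(1+ψ(Kᵢ−1)) = 0.
g(0) = ΣzᵢKᵢ − 1 = 0.614 and g(1) = 1 − Σzᵢ/Kᵢ = -0.184, so a root lies in (0, 1).
Newton–Raphson from ψ = 0.38:
  ψ = 0.380: g = 0.2932, g' = -0.684 → ψ = 0.808
  ψ = 0.808: g = -0.0018, g' = -0.795 → ψ = 0.806
Converged at ψ = 0.806.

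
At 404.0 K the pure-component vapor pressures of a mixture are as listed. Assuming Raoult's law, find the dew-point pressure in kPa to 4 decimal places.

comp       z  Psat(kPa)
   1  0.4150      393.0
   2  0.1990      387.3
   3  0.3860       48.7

At the dew point ψ → 1, so Σzᵢ/Kᵢ = 1 with Kᵢ = Pᵢˢᵃᵗ/P ⇒ 1/P = Σzᵢ/Pᵢˢᵃᵗ.
1/P = 0.4150/393.0 + 0.1990/387.3 + 0.3860/48.7 = 0.0094959 ⇒ P = 105.3089 kPa

Pdew = 105.3089 kPa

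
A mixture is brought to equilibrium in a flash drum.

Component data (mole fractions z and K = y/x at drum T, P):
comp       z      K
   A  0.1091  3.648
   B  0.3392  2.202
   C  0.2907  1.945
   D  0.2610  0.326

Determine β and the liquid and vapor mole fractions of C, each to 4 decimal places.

Newton–Raphson from β = 0.51:
  β = 0.5100: g = 0.29299, g' = -0.7203 → β = 0.9167
  β = 0.9167: g = -0.03492, g' = -1.0626 → β = 0.8839
  β = 0.8839: g = -0.00129, g' = -0.9863 → β = 0.8826
Converged at β = 0.8826.
Compositions from xᵢ = zᵢ/(1+β(Kᵢ−1)), yᵢ = Kᵢxᵢ:
  A: x = 0.0327, y = 0.1193
  B: x = 0.1646, y = 0.3624
  C: x = 0.1585, y = 0.3083
  D: x = 0.6442, y = 0.2100

β = 0.8826, x_C = 0.1585, y_C = 0.3083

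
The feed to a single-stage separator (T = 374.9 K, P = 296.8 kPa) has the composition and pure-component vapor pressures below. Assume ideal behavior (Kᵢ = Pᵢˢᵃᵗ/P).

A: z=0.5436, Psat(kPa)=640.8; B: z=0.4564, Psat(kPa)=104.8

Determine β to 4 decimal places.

β = 0.4465

Raoult's law: Kᵢ = Pᵢˢᵃᵗ/P = Pᵢˢᵃᵗ/296.8.
  K_A = 640.8/296.8 = 2.159030, K_B = 104.8/296.8 = 0.353100
Let β = V/F and solve Σ zᵢ(Kᵢ−1)/(1+β(Kᵢ−1)) = 0.
g(0) = ΣzᵢKᵢ − 1 = 0.3348 and g(1) = 1 − Σzᵢ/Kᵢ = -0.5443, so a root lies in (0, 1).
Binary case is linear: z₁(K₁−1)(1+β(K₂−1)) + z₂(K₂−1)(1+β(K₁−1)) = 0
⇒ β = [z₁(K₁−1)+z₂(K₂−1)] / [−(K₁−1)(K₂−1)] = 0.33480/0.74978 = 0.4465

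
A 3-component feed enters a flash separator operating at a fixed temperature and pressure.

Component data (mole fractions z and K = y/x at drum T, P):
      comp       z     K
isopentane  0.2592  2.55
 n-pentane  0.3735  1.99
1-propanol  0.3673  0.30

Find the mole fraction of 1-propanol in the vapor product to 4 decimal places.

y_1-propanol = 0.1891

Material balance + equilibrium reduce to Σ zᵢ(Kᵢ−1)/(1+ψ(Kᵢ−1)) = 0.
Check two-phase: ΣzᵢKᵢ = 1.5144 > 1 and Σzᵢ/Kᵢ = 1.5137 > 1, so g(0) = 0.5144 > 0 and g(1) = -0.5137 < 0.
Newton–Raphson from ψ = 0.5:
  ψ = 0.5000: g = 0.07812, g' = -0.7874 → ψ = 0.5992
  ψ = 0.5992: g = -0.00249, g' = -0.8456 → ψ = 0.5963
Converged at ψ = 0.5963.
Compositions from xᵢ = zᵢ/(1+ψ(Kᵢ−1)), yᵢ = Kᵢxᵢ:
  isopentane: x = 0.1347, y = 0.3435
  n-pentane: x = 0.2349, y = 0.4674
  1-propanol: x = 0.6304, y = 0.1891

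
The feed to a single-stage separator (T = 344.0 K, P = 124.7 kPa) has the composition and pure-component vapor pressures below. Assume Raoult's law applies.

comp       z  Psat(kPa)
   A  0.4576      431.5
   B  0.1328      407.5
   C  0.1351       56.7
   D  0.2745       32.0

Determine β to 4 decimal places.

β = 0.6881

Raoult's law: Kᵢ = Pᵢˢᵃᵗ/P = Pᵢˢᵃᵗ/124.7.
  K_A = 431.5/124.7 = 3.460305, K_B = 407.5/124.7 = 3.267843, K_C = 56.7/124.7 = 0.454691, K_D = 32.0/124.7 = 0.256616
Material balance + equilibrium reduce to Σ zᵢ(Kᵢ−1)/(1+β(Kᵢ−1)) = 0.
Check two-phase: ΣzᵢKᵢ = 2.1493 > 1 and Σzᵢ/Kᵢ = 1.5397 > 1, so g(0) = 1.1493 > 0 and g(1) = -0.5397 < 0.
Newton–Raphson from β = 0.5:
  β = 0.5000: g = 0.21990, g' = -1.1671 → β = 0.6884
  β = 0.6884: g = -0.00035, g' = -1.2252 → β = 0.6881
Converged at β = 0.6881.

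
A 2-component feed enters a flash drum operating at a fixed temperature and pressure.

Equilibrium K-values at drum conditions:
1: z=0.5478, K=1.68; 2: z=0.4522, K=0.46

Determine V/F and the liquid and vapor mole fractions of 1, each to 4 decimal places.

Material balance + equilibrium reduce to Σ zᵢ(Kᵢ−1)/(1+V/F(Kᵢ−1)) = 0.
Feasibility: ΣzᵢKᵢ = 1.1283, Σzᵢ/Kᵢ = 1.3091 — both > 1, two phases present.
Newton iteration, V/F⁰ = 0.44:
  V/F = 0.4400: g = -0.03357, g' = -0.3769 → V/F = 0.3509
  V/F = 0.3509: g = -0.00055, g' = -0.3658 → V/F = 0.3494
Converged at V/F = 0.3494.
Compositions from xᵢ = zᵢ/(1+V/F(Kᵢ−1)), yᵢ = Kᵢxᵢ:
  1: x = 0.4426, y = 0.7436
  2: x = 0.5574, y = 0.2564

V/F = 0.3494, x_1 = 0.4426, y_1 = 0.7436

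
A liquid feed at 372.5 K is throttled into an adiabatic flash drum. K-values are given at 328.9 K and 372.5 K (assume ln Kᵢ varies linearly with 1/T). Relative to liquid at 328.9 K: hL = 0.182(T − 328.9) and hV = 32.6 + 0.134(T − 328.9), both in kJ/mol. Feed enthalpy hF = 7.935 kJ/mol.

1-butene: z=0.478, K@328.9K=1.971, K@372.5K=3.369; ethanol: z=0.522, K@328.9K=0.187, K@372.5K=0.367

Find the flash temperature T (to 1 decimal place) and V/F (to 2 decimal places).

Adiabatic flash: solve Rachford–Rice at each trial T, then check hF = ψ·hV(T) + (1−ψ)·hL(T).
  T = 328.9 K: K = (1.971, 0.187), RR gives ψ = 0.050, H_out = 1.642 kJ/mol
  T = 372.5 K: K = (3.369, 0.367), RR gives ψ = 0.535, H_out = 24.250 kJ/mol
  T = 350.7 K: K = (2.620, 0.268), RR gives ψ = 0.330, H_out = 14.393 kJ/mol
  T = 339.8 K: K = (2.283, 0.225), RR gives ψ = 0.210, H_out = 8.715 kJ/mol
  T = 334.4 K: K = (2.125, 0.206), RR gives ψ = 0.138, H_out = 5.456 kJ/mol
  T = 337.1 K: K = (2.203, 0.215), RR gives ψ = 0.175, H_out = 7.135 kJ/mol
  T = 338.5 K: K = (2.244, 0.220), RR gives ψ = 0.193, H_out = 7.966 kJ/mol
Linear interpolation between T = 337.1 (H_out = 7.135) and T = 338.5 (H_out = 7.966) on hF = 7.935 gives T ≈ 338.4 K, at which ψ = 0.19.

T = 338.4 K, V/F = 0.19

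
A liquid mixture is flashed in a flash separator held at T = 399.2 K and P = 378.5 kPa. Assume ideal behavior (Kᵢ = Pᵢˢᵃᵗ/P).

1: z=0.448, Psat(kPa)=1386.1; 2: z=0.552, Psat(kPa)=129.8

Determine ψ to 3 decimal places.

Raoult's law: Kᵢ = Pᵢˢᵃᵗ/P = Pᵢˢᵃᵗ/378.5.
  K_1 = 1386.1/378.5 = 3.66209, K_2 = 129.8/378.5 = 0.34293
Material balance + equilibrium reduce to Σ zᵢ(Kᵢ−1)/(1+ψ(Kᵢ−1)) = 0.
g(0) = ΣzᵢKᵢ − 1 = 0.830 and g(1) = 1 − Σzᵢ/Kᵢ = -0.732, so a root lies in (0, 1).
Binary case is linear: z₁(K₁−1)(1+ψ(K₂−1)) + z₂(K₂−1)(1+ψ(K₁−1)) = 0
⇒ ψ = [z₁(K₁−1)+z₂(K₂−1)] / [−(K₁−1)(K₂−1)] = 0.8299/1.7492 = 0.474

ψ = 0.474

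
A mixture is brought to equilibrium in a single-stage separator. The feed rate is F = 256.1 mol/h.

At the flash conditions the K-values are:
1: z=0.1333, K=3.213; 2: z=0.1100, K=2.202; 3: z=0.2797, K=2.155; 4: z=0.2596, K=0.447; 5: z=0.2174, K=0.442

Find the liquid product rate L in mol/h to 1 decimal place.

L = 103.6 mol/h

Let ψ = V/F and solve Σ zᵢ(Kᵢ−1)/(1+ψ(Kᵢ−1)) = 0.
Check two-phase: ΣzᵢKᵢ = 1.4854 > 1 and Σzᵢ/Kᵢ = 1.2938 > 1, so g(0) = 0.4854 > 0 and g(1) = -0.2938 < 0.
Newton iteration, ψ⁰ = 0.59:
  ψ = 0.5900: g = 0.00350, g' = -0.6345 → ψ = 0.5955
Converged at ψ = 0.5955.
Then V = ψ·F = 0.5955·256.1 = 152.5 mol/h and L = F − V = 103.6 mol/h.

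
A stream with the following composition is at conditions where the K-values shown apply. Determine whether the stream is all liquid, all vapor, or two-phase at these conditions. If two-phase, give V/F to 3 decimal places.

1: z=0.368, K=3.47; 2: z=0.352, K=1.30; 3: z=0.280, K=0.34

two-phase, V/F = 0.799

ΣzᵢKᵢ = 1.830; Σzᵢ/Kᵢ = 1.200.
Both exceed 1, so a two-phase solution exists.
Newton–Raphson from ψ = 0.56:
  ψ = 0.560: g = 0.1787, g' = -0.725 → ψ = 0.806
  ψ = 0.806: g = -0.0061, g' = -0.829 → ψ = 0.799
Converged at ψ = 0.799.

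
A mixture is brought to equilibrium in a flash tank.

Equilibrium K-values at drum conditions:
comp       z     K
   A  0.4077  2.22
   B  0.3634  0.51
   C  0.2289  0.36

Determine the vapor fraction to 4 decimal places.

Rachford–Rice: g(ψ) = Σ zᵢ(Kᵢ−1)/(1+ψ(Kᵢ−1)) = 0.
g(0) = ΣzᵢKᵢ − 1 = 0.1728 and g(1) = 1 − Σzᵢ/Kᵢ = -0.5320, so a root lies in (0, 1).
Newton iteration, ψ⁰ = 0.31:
  ψ = 0.3100: g = -0.03181, g' = -0.5867 → ψ = 0.2558
  ψ = 0.2558: g = 0.00035, g' = -0.6006 → ψ = 0.2564
Converged at ψ = 0.2564.

ψ = 0.2564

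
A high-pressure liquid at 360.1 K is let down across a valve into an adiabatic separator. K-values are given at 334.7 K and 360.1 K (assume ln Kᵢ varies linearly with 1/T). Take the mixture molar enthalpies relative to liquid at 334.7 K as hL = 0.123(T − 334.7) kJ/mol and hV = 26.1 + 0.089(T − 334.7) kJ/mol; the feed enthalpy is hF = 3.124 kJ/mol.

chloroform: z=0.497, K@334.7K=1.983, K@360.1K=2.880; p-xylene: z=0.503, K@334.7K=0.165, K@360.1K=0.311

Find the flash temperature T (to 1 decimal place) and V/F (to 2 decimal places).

T = 336.2 K, V/F = 0.11

Adiabatic flash: solve Rachford–Rice at each trial T, then check hF = ψ·hV(T) + (1−ψ)·hL(T).
  T = 334.7 K: K = (1.983, 0.165), RR gives ψ = 0.084, H_out = 2.180 kJ/mol
  T = 360.1 K: K = (2.880, 0.311), RR gives ψ = 0.454, H_out = 14.576 kJ/mol
  T = 347.4 K: K = (2.406, 0.229), RR gives ψ = 0.287, H_out = 8.930 kJ/mol
  T = 341.0 K: K = (2.187, 0.195), RR gives ψ = 0.193, H_out = 5.780 kJ/mol
  T = 337.9 K: K = (2.085, 0.180), RR gives ψ = 0.142, H_out = 4.090 kJ/mol
  T = 336.3 K: K = (2.034, 0.172), RR gives ψ = 0.114, H_out = 3.159 kJ/mol
Linear interpolation between T = 334.7 (H_out = 2.180) and T = 336.3 (H_out = 3.159) on hF = 3.124 gives T ≈ 336.2 K, at which ψ = 0.11.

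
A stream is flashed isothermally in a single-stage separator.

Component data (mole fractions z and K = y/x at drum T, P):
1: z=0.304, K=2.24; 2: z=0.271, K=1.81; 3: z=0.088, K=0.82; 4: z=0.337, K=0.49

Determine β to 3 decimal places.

Material balance + equilibrium reduce to Σ zᵢ(Kᵢ−1)/(1+β(Kᵢ−1)) = 0.
g(0) = ΣzᵢKᵢ − 1 = 0.409 and g(1) = 1 − Σzᵢ/Kᵢ = -0.081, so a root lies in (0, 1).
Newton–Raphson from β = 0.43:
  β = 0.430: g = 0.1714, g' = -0.444 → β = 0.816
  β = 0.816: g = 0.0065, g' = -0.441 → β = 0.831
Converged at β = 0.831.

β = 0.831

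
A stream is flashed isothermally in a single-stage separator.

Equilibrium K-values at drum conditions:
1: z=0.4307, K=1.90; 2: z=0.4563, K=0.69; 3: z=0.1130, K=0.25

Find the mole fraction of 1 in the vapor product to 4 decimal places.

Material balance + equilibrium reduce to Σ zᵢ(Kᵢ−1)/(1+ψ(Kᵢ−1)) = 0.
g(0) = ΣzᵢKᵢ − 1 = 0.1614 and g(1) = 1 − Σzᵢ/Kᵢ = -0.3400, so a root lies in (0, 1).
Newton–Raphson from ψ = 0.37:
  ψ = 0.3700: g = 0.01371, g' = -0.3741 → ψ = 0.4067
  ψ = 0.4067: g = -0.00003, g' = -0.3760 → ψ = 0.4066
Converged at ψ = 0.4066.
Compositions from xᵢ = zᵢ/(1+ψ(Kᵢ−1)), yᵢ = Kᵢxᵢ:
  1: x = 0.3153, y = 0.5991
  2: x = 0.5221, y = 0.3603
  3: x = 0.1626, y = 0.0406

y_1 = 0.5991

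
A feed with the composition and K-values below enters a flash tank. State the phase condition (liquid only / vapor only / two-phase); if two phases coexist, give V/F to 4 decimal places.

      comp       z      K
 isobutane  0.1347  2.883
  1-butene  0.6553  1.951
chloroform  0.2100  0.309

two-phase, V/F = 0.9462

ΣzᵢKᵢ = 1.7317; Σzᵢ/Kᵢ = 1.0622.
Both exceed 1, so a two-phase solution exists.
Rachford–Rice: g(ψ) = Σ zᵢ(Kᵢ−1)/(1+ψ(Kᵢ−1)) = 0.
Iterate (Newton) starting at ψ = 0.48:
  ψ = 0.4800: g = 0.34397, g' = -0.6356 → ψ = 1.0000
  ψ = 1.0000: g = -0.06221, g' = -1.2633 → ψ = 0.9508
  ψ = 0.9508: g = -0.00485, g' = -1.0769 → ψ = 0.9463
  ψ = 0.9463: g = -0.00003, g' = -1.0628 → ψ = 0.9462
Converged at ψ = 0.9462.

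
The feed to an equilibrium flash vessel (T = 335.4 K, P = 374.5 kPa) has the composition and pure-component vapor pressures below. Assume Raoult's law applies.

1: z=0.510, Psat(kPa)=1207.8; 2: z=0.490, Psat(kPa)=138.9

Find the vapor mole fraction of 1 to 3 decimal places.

y_1 = 0.711

Raoult's law: Kᵢ = Pᵢˢᵃᵗ/P = Pᵢˢᵃᵗ/374.5.
  K_1 = 1207.8/374.5 = 3.22510, K_2 = 138.9/374.5 = 0.37089
Newton–Raphson from β = 0.45:
  β = 0.450: g = 0.1370, g' = -1.008 → β = 0.586
  β = 0.586: g = 0.0043, g' = -0.962 → β = 0.590
Converged at β = 0.590.
Compositions from xᵢ = zᵢ/(1+β(Kᵢ−1)), yᵢ = Kᵢxᵢ:
  1: x = 0.220, y = 0.711
  2: x = 0.780, y = 0.289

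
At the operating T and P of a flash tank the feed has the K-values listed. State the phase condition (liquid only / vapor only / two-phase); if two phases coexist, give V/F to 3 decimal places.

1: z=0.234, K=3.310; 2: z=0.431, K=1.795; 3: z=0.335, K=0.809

vapor only

ΣzᵢKᵢ = 1.819; Σzᵢ/Kᵢ = 0.725.
Since Σzᵢ/Kᵢ < 1 the mixture is above its dew point — single vapor phase.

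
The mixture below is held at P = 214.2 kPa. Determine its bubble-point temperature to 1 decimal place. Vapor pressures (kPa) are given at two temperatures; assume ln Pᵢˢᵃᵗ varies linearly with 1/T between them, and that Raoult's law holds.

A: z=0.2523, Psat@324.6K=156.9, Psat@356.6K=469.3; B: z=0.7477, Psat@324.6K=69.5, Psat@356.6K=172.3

T = 351.6 K

Bubble-point temperature: ΣzᵢPᵢˢᵃᵗ(T) = P. Interpolate ln Pᵢˢᵃᵗ = aᵢ + bᵢ/T.
  T = 324.6 K: ΣzᵢPᵢˢᵃᵗ = 91.55 kPa
  T = 356.6 K: ΣzᵢPᵢˢᵃᵗ = 247.23 kPa
  T = 340.6 K: ΣzᵢPᵢˢᵃᵗ = 153.83 kPa
  T = 348.6 K: ΣzᵢPᵢˢᵃᵗ = 196.03 kPa
  T = 352.6 K: ΣzᵢPᵢˢᵃᵗ = 220.43 kPa
  T = 350.6 K: ΣzᵢPᵢˢᵃᵗ = 207.94 kPa
Interpolating between 350.6 K and 352.6 K gives T ≈ 351.6 K.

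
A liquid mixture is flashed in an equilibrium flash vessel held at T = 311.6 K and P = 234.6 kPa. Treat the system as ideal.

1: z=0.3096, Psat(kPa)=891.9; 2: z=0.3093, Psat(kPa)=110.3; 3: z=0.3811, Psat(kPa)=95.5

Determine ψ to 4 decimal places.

Raoult's law: Kᵢ = Pᵢˢᵃᵗ/P = Pᵢˢᵃᵗ/234.6.
  K_1 = 891.9/234.6 = 3.801790, K_2 = 110.3/234.6 = 0.470162, K_3 = 95.5/234.6 = 0.407076
Rachford–Rice: g(ψ) = Σ zᵢ(Kᵢ−1)/(1+ψ(Kᵢ−1)) = 0.
Feasibility: ΣzᵢKᵢ = 1.4776, Σzᵢ/Kᵢ = 1.6755 — both > 1, two phases present.
Iterate (Newton) starting at ψ = 0.37:
  ψ = 0.3700: g = -0.06740, g' = -0.9401 → ψ = 0.2983
  ψ = 0.2983: g = 0.00335, g' = -1.0414 → ψ = 0.3015
Converged at ψ = 0.3015.

ψ = 0.3015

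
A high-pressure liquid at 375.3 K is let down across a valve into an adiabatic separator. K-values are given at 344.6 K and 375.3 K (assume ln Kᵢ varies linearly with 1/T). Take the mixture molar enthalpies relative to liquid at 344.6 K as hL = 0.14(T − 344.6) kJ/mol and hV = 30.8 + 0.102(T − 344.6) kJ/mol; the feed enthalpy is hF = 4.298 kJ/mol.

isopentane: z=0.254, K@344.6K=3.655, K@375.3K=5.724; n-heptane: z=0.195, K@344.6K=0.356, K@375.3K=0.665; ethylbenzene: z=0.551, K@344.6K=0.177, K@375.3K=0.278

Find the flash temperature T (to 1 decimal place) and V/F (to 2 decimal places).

T = 352.6 K, V/F = 0.10

Adiabatic flash: solve Rachford–Rice at each trial T, then check hF = ψ·hV(T) + (1−ψ)·hL(T).
  T = 344.6 K: K = (3.655, 0.356, 0.177), RR gives ψ = 0.046, H_out = 1.421 kJ/mol
  T = 375.3 K: K = (5.724, 0.665, 0.278), RR gives ψ = 0.246, H_out = 11.588 kJ/mol
  T = 360.0 K: K = (4.621, 0.494, 0.224), RR gives ψ = 0.153, H_out = 6.775 kJ/mol
  T = 352.3 K: K = (4.120, 0.421, 0.200), RR gives ψ = 0.103, H_out = 4.206 kJ/mol
  T = 356.1 K: K = (4.363, 0.456, 0.212), RR gives ψ = 0.128, H_out = 5.494 kJ/mol
  T = 354.2 K: K = (4.241, 0.438, 0.206), RR gives ψ = 0.115, H_out = 4.855 kJ/mol
Linear interpolation between T = 352.3 (H_out = 4.206) and T = 354.2 (H_out = 4.855) on hF = 4.298 gives T ≈ 352.6 K, at which ψ = 0.10.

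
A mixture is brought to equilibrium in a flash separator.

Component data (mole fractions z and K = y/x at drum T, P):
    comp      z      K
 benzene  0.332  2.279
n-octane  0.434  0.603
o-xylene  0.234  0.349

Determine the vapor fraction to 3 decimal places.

Let ψ = V/F and solve Σ zᵢ(Kᵢ−1)/(1+ψ(Kᵢ−1)) = 0.
Check two-phase: ΣzᵢKᵢ = 1.100 > 1 and Σzᵢ/Kᵢ = 1.536 > 1, so g(0) = 0.100 > 0 and g(1) = -0.536 < 0.
Iterate (Newton) starting at ψ = 0.5:
  ψ = 0.500: g = -0.1818, g' = -0.527 → ψ = 0.155
  ψ = 0.155: g = 0.0015, g' = -0.579 → ψ = 0.157
Converged at ψ = 0.157.

ψ = 0.157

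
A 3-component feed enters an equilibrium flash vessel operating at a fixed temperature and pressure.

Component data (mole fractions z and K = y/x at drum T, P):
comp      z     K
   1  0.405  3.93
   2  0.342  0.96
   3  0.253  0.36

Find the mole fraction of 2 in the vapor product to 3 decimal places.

Material balance + equilibrium reduce to Σ zᵢ(Kᵢ−1)/(1+ψ(Kᵢ−1)) = 0.
g(0) = ΣzᵢKᵢ − 1 = 1.011 and g(1) = 1 − Σzᵢ/Kᵢ = -0.162, so a root lies in (0, 1).
Newton–Raphson from ψ = 0.39:
  ψ = 0.390: g = 0.3241, g' = -0.942 → ψ = 0.734
  ψ = 0.734: g = 0.0571, g' = -0.719 → ψ = 0.813
  ψ = 0.813: g = -0.0012, g' = -0.755 → ψ = 0.812
Converged at ψ = 0.812.
Compositions from xᵢ = zᵢ/(1+ψ(Kᵢ−1)), yᵢ = Kᵢxᵢ:
  1: x = 0.120, y = 0.471
  2: x = 0.353, y = 0.339
  3: x = 0.527, y = 0.190

y_2 = 0.339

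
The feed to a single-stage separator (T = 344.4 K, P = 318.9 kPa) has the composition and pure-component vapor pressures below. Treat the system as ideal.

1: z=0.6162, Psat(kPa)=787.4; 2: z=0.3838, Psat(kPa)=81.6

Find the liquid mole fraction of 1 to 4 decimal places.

x_1 = 0.3362

Raoult's law: Kᵢ = Pᵢˢᵃᵗ/P = Pᵢˢᵃᵗ/318.9.
  K_1 = 787.4/318.9 = 2.469113, K_2 = 81.6/318.9 = 0.255880
Material balance + equilibrium reduce to Σ zᵢ(Kᵢ−1)/(1+V/F(Kᵢ−1)) = 0.
Feasibility: ΣzᵢKᵢ = 1.6197, Σzᵢ/Kᵢ = 1.7495 — both > 1, two phases present.
Binary case is linear: z₁(K₁−1)(1+V/F(K₂−1)) + z₂(K₂−1)(1+V/F(K₁−1)) = 0
⇒ V/F = [z₁(K₁−1)+z₂(K₂−1)] / [−(K₁−1)(K₂−1)] = 0.61967/1.09320 = 0.5668
Compositions from xᵢ = zᵢ/(1+V/F(Kᵢ−1)), yᵢ = Kᵢxᵢ:
  1: x = 0.3362, y = 0.8302
  2: x = 0.6638, y = 0.1698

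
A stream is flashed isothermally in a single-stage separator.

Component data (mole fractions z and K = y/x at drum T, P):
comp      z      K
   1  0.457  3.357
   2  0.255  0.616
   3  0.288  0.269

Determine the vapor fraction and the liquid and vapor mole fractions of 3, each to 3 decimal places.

ψ = 0.543, x_3 = 0.477, y_3 = 0.128

Let ψ = V/F and solve Σ zᵢ(Kᵢ−1)/(1+ψ(Kᵢ−1)) = 0.
g(0) = ΣzᵢKᵢ − 1 = 0.769 and g(1) = 1 − Σzᵢ/Kᵢ = -0.621, so a root lies in (0, 1).
Newton–Raphson from ψ = 0.5:
  ψ = 0.500: g = 0.0415, g' = -0.975 → ψ = 0.543
Converged at ψ = 0.543.
Compositions from xᵢ = zᵢ/(1+ψ(Kᵢ−1)), yᵢ = Kᵢxᵢ:
  1: x = 0.201, y = 0.673
  2: x = 0.322, y = 0.198
  3: x = 0.477, y = 0.128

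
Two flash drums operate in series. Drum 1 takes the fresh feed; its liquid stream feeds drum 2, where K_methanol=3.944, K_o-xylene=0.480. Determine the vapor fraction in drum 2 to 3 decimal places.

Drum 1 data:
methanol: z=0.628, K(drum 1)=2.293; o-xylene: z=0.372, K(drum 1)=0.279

V/F (drum 2) = 0.470

Drum 1:
Rachford–Rice: g(ψ₁) = Σ zᵢ(Kᵢ−1)/(1+ψ₁(Kᵢ−1)) = 0.
g(0) = ΣzᵢKᵢ − 1 = 0.544 and g(1) = 1 − Σzᵢ/Kᵢ = -0.607, so a root lies in (0, 1).
Iterate (Newton) starting at ψ₁ = 0.38:
  ψ₁ = 0.380: g = 0.1751, g' = -0.839 → ψ₁ = 0.589
  ψ₁ = 0.589: g = -0.0049, g' = -0.922 → ψ₁ = 0.583
Converged at ψ₁ = 0.583.
Drum-1 compositions:
  methanol: x = 0.358, y = 0.821
  o-xylene: x = 0.642, y = 0.179
Drum-2 feed = drum-1 liquid: z₂ = (0.3580, 0.6420).
Drum 2:
Material balance + equilibrium reduce to Σ zᵢ(Kᵢ−1)/(1+ψ₂(Kᵢ−1)) = 0.
g(0) = ΣzᵢKᵢ − 1 = 0.720 and g(1) = 1 − Σzᵢ/Kᵢ = -0.428, so a root lies in (0, 1).
Newton iteration, ψ₂⁰ = 0.5:
  ψ₂ = 0.500: g = -0.0248, g' = -0.825 → ψ₂ = 0.470
Converged at ψ₂ = 0.470.
  methanol: x = 0.150, y = 0.592
  o-xylene: x = 0.850, y = 0.408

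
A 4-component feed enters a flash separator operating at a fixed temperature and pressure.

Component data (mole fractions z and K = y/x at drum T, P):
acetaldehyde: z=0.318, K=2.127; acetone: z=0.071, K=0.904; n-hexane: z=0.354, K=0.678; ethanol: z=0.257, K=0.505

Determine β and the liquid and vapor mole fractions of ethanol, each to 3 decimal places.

Newton iteration, β⁰ = 0.35:
  β = 0.350: g = -0.0324, g' = -0.347 → β = 0.257
  β = 0.257: g = 0.0010, g' = -0.370 → β = 0.259
Converged at β = 0.259.
Compositions from xᵢ = zᵢ/(1+β(Kᵢ−1)), yᵢ = Kᵢxᵢ:
  acetaldehyde: x = 0.246, y = 0.523
  acetone: x = 0.073, y = 0.066
  n-hexane: x = 0.386, y = 0.262
  ethanol: x = 0.295, y = 0.149

β = 0.259, x_ethanol = 0.295, y_ethanol = 0.149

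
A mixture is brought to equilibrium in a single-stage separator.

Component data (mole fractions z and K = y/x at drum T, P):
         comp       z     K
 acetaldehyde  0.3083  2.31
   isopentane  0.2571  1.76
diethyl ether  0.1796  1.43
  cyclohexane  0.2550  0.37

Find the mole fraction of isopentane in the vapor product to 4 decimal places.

Newton–Raphson from ψ = 0.5:
  ψ = 0.5000: g = 0.21466, g' = -0.5093 → ψ = 0.9215
  ψ = 0.9215: g = -0.02975, g' = -0.7522 → ψ = 0.8819
  ψ = 0.8819: g = -0.00113, g' = -0.6971 → ψ = 0.8803
Converged at ψ = 0.8803.
Compositions from xᵢ = zᵢ/(1+ψ(Kᵢ−1)), yᵢ = Kᵢxᵢ:
  acetaldehyde: x = 0.1432, y = 0.3308
  isopentane: x = 0.1540, y = 0.2711
  diethyl ether: x = 0.1303, y = 0.1863
  cyclohexane: x = 0.5725, y = 0.2118

y_isopentane = 0.2711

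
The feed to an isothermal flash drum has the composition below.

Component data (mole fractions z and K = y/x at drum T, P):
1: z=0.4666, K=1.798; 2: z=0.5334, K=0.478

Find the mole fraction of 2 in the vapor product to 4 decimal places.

Rachford–Rice: g(ψ) = Σ zᵢ(Kᵢ−1)/(1+ψ(Kᵢ−1)) = 0.
Check two-phase: ΣzᵢKᵢ = 1.0939 > 1 and Σzᵢ/Kᵢ = 1.3754 > 1, so g(0) = 0.0939 > 0 and g(1) = -0.3754 < 0.
Binary case is linear: z₁(K₁−1)(1+ψ(K₂−1)) + z₂(K₂−1)(1+ψ(K₁−1)) = 0
⇒ ψ = [z₁(K₁−1)+z₂(K₂−1)] / [−(K₁−1)(K₂−1)] = 0.09391/0.41656 = 0.2254
Compositions from xᵢ = zᵢ/(1+ψ(Kᵢ−1)), yᵢ = Kᵢxᵢ:
  1: x = 0.3955, y = 0.7110
  2: x = 0.6045, y = 0.2890

y_2 = 0.2890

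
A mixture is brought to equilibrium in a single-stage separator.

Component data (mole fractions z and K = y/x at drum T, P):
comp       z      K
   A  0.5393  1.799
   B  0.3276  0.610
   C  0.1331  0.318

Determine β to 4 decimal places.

β = 0.5287

Iterate (Newton) starting at β = 0.5:
  β = 0.5000: g = 0.01144, g' = -0.3952 → β = 0.5289
  β = 0.5289: g = -0.00008, g' = -0.4007 → β = 0.5287
Converged at β = 0.5287.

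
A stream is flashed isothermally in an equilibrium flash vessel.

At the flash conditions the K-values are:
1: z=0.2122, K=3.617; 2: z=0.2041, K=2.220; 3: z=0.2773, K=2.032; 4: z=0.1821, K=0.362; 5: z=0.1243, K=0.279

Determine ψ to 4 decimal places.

Iterate (Newton) starting at ψ = 0.5:
  ψ = 0.5000: g = 0.27324, g' = -0.8362 → ψ = 0.8268
  ψ = 0.8268: g = -0.01383, g' = -1.0345 → ψ = 0.8134
  ψ = 0.8134: g = -0.00016, g' = -1.0104 → ψ = 0.8132
Converged at ψ = 0.8132.

ψ = 0.8132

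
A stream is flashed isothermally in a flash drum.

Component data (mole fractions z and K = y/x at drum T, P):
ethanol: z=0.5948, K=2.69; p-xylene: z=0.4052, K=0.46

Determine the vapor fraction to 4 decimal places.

ψ = 0.8617

Material balance + equilibrium reduce to Σ zᵢ(Kᵢ−1)/(1+ψ(Kᵢ−1)) = 0.
Feasibility: ΣzᵢKᵢ = 1.7864, Σzᵢ/Kᵢ = 1.1020 — both > 1, two phases present.
Newton–Raphson from ψ = 0.66:
  ψ = 0.6600: g = 0.13521, g' = -0.6649 → ψ = 0.8634
  ψ = 0.8634: g = -0.00114, g' = -0.6956 → ψ = 0.8617
Converged at ψ = 0.8617.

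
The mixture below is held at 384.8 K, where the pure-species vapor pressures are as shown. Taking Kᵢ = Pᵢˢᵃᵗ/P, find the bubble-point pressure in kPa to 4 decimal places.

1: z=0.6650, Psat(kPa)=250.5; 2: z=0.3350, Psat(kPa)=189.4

Pbub = 230.0315 kPa

At the bubble point ψ → 0, so ΣzᵢKᵢ = 1 with Kᵢ = Pᵢˢᵃᵗ/P ⇒ P = ΣzᵢPᵢˢᵃᵗ.
P = 0.6650·250.5 + 0.3350·189.4 = 230.0315 kPa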